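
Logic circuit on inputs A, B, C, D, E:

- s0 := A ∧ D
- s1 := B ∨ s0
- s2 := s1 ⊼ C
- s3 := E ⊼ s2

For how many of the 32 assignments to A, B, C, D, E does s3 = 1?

21

s3 = E ⊼ s2 must be 1, so at least one of E, s2 is 0.
Enumerating the 32 input combinations, 21 give s3 = 1 and 11 give s3 = 0.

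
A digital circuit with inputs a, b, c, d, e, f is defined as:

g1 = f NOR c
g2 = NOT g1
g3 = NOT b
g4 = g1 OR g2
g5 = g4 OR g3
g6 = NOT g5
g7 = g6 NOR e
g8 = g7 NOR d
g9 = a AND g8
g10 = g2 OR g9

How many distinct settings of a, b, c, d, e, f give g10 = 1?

g10 = g2 OR g9 must be 1, so at least one of g2, g9 is 1.
Enumerating the 64 input combinations, 50 give g10 = 1 and 14 give g10 = 0.

50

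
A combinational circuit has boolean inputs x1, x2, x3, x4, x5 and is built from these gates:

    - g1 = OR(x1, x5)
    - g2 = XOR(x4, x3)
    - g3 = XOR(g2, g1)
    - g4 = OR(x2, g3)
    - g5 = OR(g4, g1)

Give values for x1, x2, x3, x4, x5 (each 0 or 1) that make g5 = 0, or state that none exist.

x1=0, x2=0, x3=1, x4=1, x5=0

Check with x1=0, x2=0, x3=1, x4=1, x5=0:
g1 = OR(x1, x5) = OR(0, 0) = 0
g2 = XOR(x4, x3) = XOR(1, 1) = 0
g3 = XOR(g2, g1) = XOR(0, 0) = 0
g4 = OR(x2, g3) = OR(0, 0) = 0
g5 = OR(g4, g1) = OR(0, 0) = 0
So g5 = 0 as required.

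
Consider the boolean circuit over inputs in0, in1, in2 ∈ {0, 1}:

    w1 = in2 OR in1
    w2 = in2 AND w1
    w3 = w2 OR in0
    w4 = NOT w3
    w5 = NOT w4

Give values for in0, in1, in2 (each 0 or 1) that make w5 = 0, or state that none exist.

in0=0 in1=1 in2=0

Check with in0=0 in1=1 in2=0:
w1 = in2 OR in1 = 0 OR 1 = 1
w2 = in2 AND w1 = 0 AND 1 = 0
w3 = w2 OR in0 = 0 OR 0 = 0
w4 = NOT w3 = NOT 0 = 1
w5 = NOT w4 = NOT 1 = 0
So w5 = 0 as required.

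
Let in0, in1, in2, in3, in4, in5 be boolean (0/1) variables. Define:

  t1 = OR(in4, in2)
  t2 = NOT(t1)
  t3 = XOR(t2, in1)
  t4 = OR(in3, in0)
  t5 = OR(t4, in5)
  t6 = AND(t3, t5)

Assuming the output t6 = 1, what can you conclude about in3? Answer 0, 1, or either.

either

Both values of in3 occur among assignments with t6 = 1:
  in3=0: in0=0, in1=0, in2=0, in3=0, in4=0, in5=1
  in3=1: in0=0, in1=0, in2=0, in3=1, in4=0, in5=0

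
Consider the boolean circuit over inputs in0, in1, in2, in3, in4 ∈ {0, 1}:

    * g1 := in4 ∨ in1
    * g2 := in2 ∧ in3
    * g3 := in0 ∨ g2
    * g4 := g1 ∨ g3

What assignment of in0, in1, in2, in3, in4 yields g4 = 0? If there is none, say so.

g4 = g1 ∨ g3 must be 0, so both g1 = 0 and g3 = 0.
g1 = in4 ∨ in1 must be 0, so both in4 = 0 and in1 = 0.
g3 = in0 ∨ g2 must be 0, so both in0 = 0 and g2 = 0.
Check with in0=0 in1=0 in2=1 in3=0 in4=0:
g1 = in4 ∨ in1 = 0 ∨ 0 = 0
g2 = in2 ∧ in3 = 1 ∧ 0 = 0
g3 = in0 ∨ g2 = 0 ∨ 0 = 0
g4 = g1 ∨ g3 = 0 ∨ 0 = 0
So g4 = 0 as required.

in0=0 in1=0 in2=1 in3=0 in4=0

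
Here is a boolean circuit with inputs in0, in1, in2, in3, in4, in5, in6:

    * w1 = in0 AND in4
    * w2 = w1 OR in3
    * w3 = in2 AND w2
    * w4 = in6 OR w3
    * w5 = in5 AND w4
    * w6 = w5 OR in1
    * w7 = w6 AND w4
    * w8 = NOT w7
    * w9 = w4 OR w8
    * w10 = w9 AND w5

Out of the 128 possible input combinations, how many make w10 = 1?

42

w10 = w9 AND w5 must be 1, so both w9 = 1 and w5 = 1.
Enumerating the 128 input combinations, 42 give w10 = 1 and 86 give w10 = 0.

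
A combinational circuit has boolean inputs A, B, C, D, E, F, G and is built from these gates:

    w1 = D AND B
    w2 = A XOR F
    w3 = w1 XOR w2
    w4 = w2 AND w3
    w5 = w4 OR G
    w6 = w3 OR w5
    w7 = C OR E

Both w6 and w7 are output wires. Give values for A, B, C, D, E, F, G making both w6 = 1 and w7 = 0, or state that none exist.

A=0, B=1, C=0, D=0, E=0, F=0, G=1

Check with A=0, B=1, C=0, D=0, E=0, F=0, G=1:
w1 = D AND B = 0 AND 1 = 0
w2 = A XOR F = 0 XOR 0 = 0
w3 = w1 XOR w2 = 0 XOR 0 = 0
w4 = w2 AND w3 = 0 AND 0 = 0
w5 = w4 OR G = 0 OR 1 = 1
w6 = w3 OR w5 = 0 OR 1 = 1
w7 = C OR E = 0 OR 0 = 0
So w6 = 1 and w7 = 0.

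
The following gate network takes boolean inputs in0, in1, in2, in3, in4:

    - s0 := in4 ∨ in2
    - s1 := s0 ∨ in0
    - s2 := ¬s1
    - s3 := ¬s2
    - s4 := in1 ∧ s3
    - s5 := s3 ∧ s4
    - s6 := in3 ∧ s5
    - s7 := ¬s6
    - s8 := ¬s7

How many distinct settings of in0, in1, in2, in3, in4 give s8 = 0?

25

s8 = ¬s7 must be 0, so s7 = 1.
Enumerating the 32 input combinations, 25 give s8 = 0 and 7 give s8 = 1.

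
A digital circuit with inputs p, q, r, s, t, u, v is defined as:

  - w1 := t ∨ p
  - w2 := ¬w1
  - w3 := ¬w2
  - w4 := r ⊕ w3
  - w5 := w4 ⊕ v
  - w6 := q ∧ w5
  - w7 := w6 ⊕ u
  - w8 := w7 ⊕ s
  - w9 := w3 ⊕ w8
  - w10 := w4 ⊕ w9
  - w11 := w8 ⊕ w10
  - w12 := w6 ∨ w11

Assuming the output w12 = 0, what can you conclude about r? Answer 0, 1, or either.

0

w12 = w6 ∨ w11 must be 0, so both w6 = 0 and w11 = 0.
w6 = q ∧ w5 must be 0, so at least one of q, w5 is 0.
Every assignment with w12 = 0 has r = 0; there are 48 such assignment(s).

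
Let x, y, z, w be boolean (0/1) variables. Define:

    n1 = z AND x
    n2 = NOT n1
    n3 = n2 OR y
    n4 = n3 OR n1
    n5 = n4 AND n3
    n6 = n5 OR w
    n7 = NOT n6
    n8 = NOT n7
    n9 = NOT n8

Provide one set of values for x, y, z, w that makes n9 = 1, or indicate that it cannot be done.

n9 = NOT n8 must be 1, so n8 = 0.
n8 = NOT n7 must be 0, so n7 = 1.
n7 = NOT n6 must be 1, so n6 = 0.
Check with x=1, y=0, z=1, w=0:
n1 = z AND x = 1 AND 1 = 1
n2 = NOT n1 = NOT 1 = 0
n3 = n2 OR y = 0 OR 0 = 0
n4 = n3 OR n1 = 0 OR 1 = 1
n5 = n4 AND n3 = 1 AND 0 = 0
n6 = n5 OR w = 0 OR 0 = 0
n7 = NOT n6 = NOT 0 = 1
n8 = NOT n7 = NOT 1 = 0
n9 = NOT n8 = NOT 0 = 1
So n9 = 1 as required.

x=1, y=0, z=1, w=0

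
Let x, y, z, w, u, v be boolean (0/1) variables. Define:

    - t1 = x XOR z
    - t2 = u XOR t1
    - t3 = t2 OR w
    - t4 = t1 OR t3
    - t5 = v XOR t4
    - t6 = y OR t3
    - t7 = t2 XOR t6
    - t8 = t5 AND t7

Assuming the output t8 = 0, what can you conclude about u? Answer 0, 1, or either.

either

Both values of u occur among assignments with t8 = 0:
  u=0: x=0, y=0, z=0, w=0, u=0, v=0
  u=1: x=0, y=0, z=0, w=0, u=1, v=0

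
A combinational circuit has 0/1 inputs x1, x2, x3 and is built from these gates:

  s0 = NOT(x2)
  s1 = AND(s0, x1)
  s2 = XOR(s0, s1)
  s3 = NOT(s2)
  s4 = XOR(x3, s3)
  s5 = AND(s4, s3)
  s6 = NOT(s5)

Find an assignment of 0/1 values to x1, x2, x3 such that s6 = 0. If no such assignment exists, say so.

s6 = NOT(s5) must be 0, so s5 = 1.
Check with x1=0 x2=1 x3=0:
s0 = NOT(x2) = NOT 1 = 0
s1 = AND(s0, x1) = AND(0, 0) = 0
s2 = XOR(s0, s1) = XOR(0, 0) = 0
s3 = NOT(s2) = NOT 0 = 1
s4 = XOR(x3, s3) = XOR(0, 1) = 1
s5 = AND(s4, s3) = AND(1, 1) = 1
s6 = NOT(s5) = NOT 1 = 0
So s6 = 0 as required.

x1=0 x2=1 x3=0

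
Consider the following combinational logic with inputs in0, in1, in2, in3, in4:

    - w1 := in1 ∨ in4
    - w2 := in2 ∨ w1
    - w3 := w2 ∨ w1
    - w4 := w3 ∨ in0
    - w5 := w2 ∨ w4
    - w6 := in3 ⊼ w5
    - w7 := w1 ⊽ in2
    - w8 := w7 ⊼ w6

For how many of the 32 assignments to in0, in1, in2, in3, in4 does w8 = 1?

29

w8 = w7 ⊼ w6 must be 1, so at least one of w7, w6 is 0.
Enumerating the 32 input combinations, 29 give w8 = 1 and 3 give w8 = 0.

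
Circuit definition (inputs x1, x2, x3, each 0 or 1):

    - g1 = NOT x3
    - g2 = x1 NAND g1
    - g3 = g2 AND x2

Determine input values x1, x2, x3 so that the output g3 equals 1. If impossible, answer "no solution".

Check with x1=0 x2=1 x3=1:
g1 = NOT x3 = NOT 1 = 0
g2 = x1 NAND g1 = 0 NAND 0 = 1
g3 = g2 AND x2 = 1 AND 1 = 1
So g3 = 1 as required.

x1=0 x2=1 x3=1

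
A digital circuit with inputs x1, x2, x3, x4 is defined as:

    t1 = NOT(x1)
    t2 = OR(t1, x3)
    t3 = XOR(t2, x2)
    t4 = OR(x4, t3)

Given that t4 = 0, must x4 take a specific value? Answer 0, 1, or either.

0

t4 = OR(x4, t3) must be 0, so both x4 = 0 and t3 = 0.
t3 = XOR(t2, x2) must be 0, so t2 and x2 are equal.
Every assignment with t4 = 0 has x4 = 0; there are 4 such assignment(s).
  x1=0, x2=1, x3=0, x4=0
  x1=0, x2=1, x3=1, x4=0
  x1=1, x2=0, x3=0, x4=0
  x1=1, x2=1, x3=1, x4=0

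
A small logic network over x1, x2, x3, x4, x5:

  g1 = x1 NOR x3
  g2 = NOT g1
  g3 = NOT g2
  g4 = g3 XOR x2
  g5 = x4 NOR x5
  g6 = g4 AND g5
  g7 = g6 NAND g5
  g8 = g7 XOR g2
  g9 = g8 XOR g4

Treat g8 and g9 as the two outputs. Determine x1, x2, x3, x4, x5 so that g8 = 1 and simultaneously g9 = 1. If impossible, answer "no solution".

x1=0, x2=1, x3=0, x4=1, x5=1

Check with x1=0, x2=1, x3=0, x4=1, x5=1:
g1 = x1 NOR x3 = 0 NOR 0 = 1
g2 = NOT g1 = NOT 1 = 0
g3 = NOT g2 = NOT 0 = 1
g4 = g3 XOR x2 = 1 XOR 1 = 0
g5 = x4 NOR x5 = 1 NOR 1 = 0
g6 = g4 AND g5 = 0 AND 0 = 0
g7 = g6 NAND g5 = 0 NAND 0 = 1
g8 = g7 XOR g2 = 1 XOR 0 = 1
g9 = g8 XOR g4 = 1 XOR 0 = 1
So g8 = 1 and g9 = 1.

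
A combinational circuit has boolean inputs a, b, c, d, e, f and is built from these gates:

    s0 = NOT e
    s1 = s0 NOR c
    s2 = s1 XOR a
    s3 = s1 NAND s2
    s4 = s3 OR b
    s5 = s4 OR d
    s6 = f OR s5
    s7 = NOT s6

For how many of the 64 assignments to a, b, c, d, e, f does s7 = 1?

s7 = NOT s6 must be 1, so s6 = 0.
s6 = f OR s5 must be 0, so both f = 0 and s5 = 0.
s5 = s4 OR d must be 0, so both s4 = 0 and d = 0.
Satisfying assignments:
  a=0, b=0, c=0, d=0, e=1, f=0

1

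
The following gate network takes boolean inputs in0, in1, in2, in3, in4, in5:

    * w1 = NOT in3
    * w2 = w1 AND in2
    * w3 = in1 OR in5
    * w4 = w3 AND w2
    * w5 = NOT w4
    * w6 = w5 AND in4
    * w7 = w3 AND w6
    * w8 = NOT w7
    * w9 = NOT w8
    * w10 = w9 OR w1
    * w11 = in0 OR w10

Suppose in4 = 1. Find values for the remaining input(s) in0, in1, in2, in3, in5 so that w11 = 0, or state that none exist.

in0=0 in1=0 in2=1 in3=1 in5=0

Check with in4 = 1 and in0=0, in1=0, in2=1, in3=1, in5=0:
w1 = NOT in3 = NOT 1 = 0
w2 = w1 AND in2 = 0 AND 1 = 0
w3 = in1 OR in5 = 0 OR 0 = 0
w4 = w3 AND w2 = 0 AND 0 = 0
w5 = NOT w4 = NOT 0 = 1
w6 = w5 AND in4 = 1 AND 1 = 1
w7 = w3 AND w6 = 0 AND 1 = 0
w8 = NOT w7 = NOT 0 = 1
w9 = NOT w8 = NOT 1 = 0
w10 = w9 OR w1 = 0 OR 0 = 0
w11 = in0 OR w10 = 0 OR 0 = 0
So w11 = 0.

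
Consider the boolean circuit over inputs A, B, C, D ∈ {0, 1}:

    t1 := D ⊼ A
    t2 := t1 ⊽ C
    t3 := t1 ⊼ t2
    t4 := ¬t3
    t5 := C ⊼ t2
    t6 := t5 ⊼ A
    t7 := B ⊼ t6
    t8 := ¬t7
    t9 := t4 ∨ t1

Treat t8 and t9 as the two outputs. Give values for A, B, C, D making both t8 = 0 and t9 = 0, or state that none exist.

Check with A=1, B=0, C=1, D=1:
t1 = D ⊼ A = 1 ⊼ 1 = 0
t2 = t1 ⊽ C = 0 ⊽ 1 = 0
t3 = t1 ⊼ t2 = 0 ⊼ 0 = 1
t4 = ¬t3 = ¬1 = 0
t5 = C ⊼ t2 = 1 ⊼ 0 = 1
t6 = t5 ⊼ A = 1 ⊼ 1 = 0
t7 = B ⊼ t6 = 0 ⊼ 0 = 1
t8 = ¬t7 = ¬1 = 0
t9 = t4 ∨ t1 = 0 ∨ 0 = 0
So t8 = 0 and t9 = 0.

A=1, B=0, C=1, D=1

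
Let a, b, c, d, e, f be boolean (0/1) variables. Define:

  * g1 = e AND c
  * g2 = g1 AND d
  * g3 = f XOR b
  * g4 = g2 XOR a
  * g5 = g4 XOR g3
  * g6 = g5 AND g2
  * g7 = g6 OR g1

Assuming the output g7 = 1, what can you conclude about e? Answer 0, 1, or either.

g7 = g6 OR g1 must be 1, so at least one of g6, g1 is 1.
Every assignment with g7 = 1 has e = 1; there are 16 such assignment(s).

1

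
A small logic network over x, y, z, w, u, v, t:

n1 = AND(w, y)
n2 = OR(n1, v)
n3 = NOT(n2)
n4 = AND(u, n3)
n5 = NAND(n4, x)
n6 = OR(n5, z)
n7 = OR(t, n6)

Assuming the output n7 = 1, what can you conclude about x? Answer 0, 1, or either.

Both values of x occur among assignments with n7 = 1:
  x=0: x=0, y=0, z=0, w=0, u=0, v=0, t=0
  x=1: x=1, y=0, z=0, w=0, u=0, v=0, t=0

either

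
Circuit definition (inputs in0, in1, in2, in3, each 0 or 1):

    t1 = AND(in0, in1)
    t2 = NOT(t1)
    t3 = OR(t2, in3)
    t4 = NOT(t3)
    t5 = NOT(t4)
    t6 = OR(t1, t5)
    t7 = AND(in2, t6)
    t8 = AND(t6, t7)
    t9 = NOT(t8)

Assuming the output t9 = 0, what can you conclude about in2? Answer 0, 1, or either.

t9 = NOT(t8) must be 0, so t8 = 1.
t8 = AND(t6, t7) must be 1, so both t6 = 1 and t7 = 1.
Every assignment with t9 = 0 has in2 = 1; there are 8 such assignment(s).

1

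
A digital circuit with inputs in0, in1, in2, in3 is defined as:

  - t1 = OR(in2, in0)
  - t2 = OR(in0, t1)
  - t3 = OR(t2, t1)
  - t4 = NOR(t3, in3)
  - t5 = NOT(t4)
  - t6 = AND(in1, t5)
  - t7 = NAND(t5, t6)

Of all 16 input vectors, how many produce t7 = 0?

t7 = NAND(t5, t6) must be 0, so both t5 = 1 and t6 = 1.
t5 = NOT(t4) must be 1, so t4 = 0.
t6 = AND(in1, t5) must be 1, so both in1 = 1 and t5 = 1.
Enumerating the 16 input combinations, 7 give t7 = 0 and 9 give t7 = 1.

7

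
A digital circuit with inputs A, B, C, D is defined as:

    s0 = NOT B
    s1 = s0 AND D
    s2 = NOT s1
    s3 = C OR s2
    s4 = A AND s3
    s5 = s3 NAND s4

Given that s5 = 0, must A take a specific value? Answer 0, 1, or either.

1

s5 = s3 NAND s4 must be 0, so both s3 = 1 and s4 = 1.
s3 = C OR s2 must be 1, so at least one of C, s2 is 1.
Every assignment with s5 = 0 has A = 1; there are 7 such assignment(s).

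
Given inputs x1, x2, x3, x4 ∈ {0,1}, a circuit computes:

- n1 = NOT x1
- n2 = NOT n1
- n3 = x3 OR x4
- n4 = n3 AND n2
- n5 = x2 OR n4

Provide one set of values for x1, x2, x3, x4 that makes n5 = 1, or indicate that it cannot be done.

x1=0, x2=1, x3=0, x4=0

n5 = x2 OR n4 must be 1, so at least one of x2, n4 is 1.
Check with x1=0, x2=1, x3=0, x4=0:
n1 = NOT x1 = NOT 0 = 1
n2 = NOT n1 = NOT 1 = 0
n3 = x3 OR x4 = 0 OR 0 = 0
n4 = n3 AND n2 = 0 AND 0 = 0
n5 = x2 OR n4 = 1 OR 0 = 1
So n5 = 1 as required.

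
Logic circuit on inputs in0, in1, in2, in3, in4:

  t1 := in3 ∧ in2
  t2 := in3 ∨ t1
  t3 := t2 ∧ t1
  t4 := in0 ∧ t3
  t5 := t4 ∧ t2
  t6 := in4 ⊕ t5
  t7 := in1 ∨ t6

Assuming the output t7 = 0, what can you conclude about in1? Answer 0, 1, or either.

0

t7 = in1 ∨ t6 must be 0, so both in1 = 0 and t6 = 0.
t6 = in4 ⊕ t5 must be 0, so in4 and t5 are equal.
Every assignment with t7 = 0 has in1 = 0; there are 8 such assignment(s).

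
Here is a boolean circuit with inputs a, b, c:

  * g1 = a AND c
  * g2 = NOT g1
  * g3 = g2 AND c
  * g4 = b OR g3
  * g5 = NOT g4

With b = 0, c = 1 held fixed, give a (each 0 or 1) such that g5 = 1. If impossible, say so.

Check with b = 0, c = 1 and a=1:
g1 = a AND c = 1 AND 1 = 1
g2 = NOT g1 = NOT 1 = 0
g3 = g2 AND c = 0 AND 1 = 0
g4 = b OR g3 = 0 OR 0 = 0
g5 = NOT g4 = NOT 0 = 1
So g5 = 1.

a=1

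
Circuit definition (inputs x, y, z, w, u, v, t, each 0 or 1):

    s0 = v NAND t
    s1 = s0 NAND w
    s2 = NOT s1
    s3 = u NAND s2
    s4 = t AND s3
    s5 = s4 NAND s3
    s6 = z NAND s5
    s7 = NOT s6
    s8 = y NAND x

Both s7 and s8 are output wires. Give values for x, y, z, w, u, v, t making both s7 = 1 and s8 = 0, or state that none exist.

Check with x=1, y=1, z=1, w=1, u=0, v=0, t=0:
s0 = v NAND t = 0 NAND 0 = 1
s1 = s0 NAND w = 1 NAND 1 = 0
s2 = NOT s1 = NOT 0 = 1
s3 = u NAND s2 = 0 NAND 1 = 1
s4 = t AND s3 = 0 AND 1 = 0
s5 = s4 NAND s3 = 0 NAND 1 = 1
s6 = z NAND s5 = 1 NAND 1 = 0
s7 = NOT s6 = NOT 0 = 1
s8 = y NAND x = 1 NAND 1 = 0
So s7 = 1 and s8 = 0.

x=1, y=1, z=1, w=1, u=0, v=0, t=0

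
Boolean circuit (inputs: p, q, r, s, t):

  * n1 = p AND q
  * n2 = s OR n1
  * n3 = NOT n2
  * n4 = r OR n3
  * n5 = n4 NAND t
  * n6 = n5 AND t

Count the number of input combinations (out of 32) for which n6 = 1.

5

n6 = n5 AND t must be 1, so both n5 = 1 and t = 1.
Satisfying assignments:
  p=0, q=0, r=0, s=1, t=1
  p=0, q=1, r=0, s=1, t=1
  p=1, q=0, r=0, s=1, t=1
  p=1, q=1, r=0, s=0, t=1
  p=1, q=1, r=0, s=1, t=1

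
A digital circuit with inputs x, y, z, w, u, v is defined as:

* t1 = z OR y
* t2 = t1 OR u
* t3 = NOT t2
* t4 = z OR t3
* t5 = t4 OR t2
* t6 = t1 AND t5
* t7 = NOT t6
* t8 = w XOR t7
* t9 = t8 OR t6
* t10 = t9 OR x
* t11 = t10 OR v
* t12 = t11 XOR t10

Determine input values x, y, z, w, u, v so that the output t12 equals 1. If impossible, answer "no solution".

x=0 y=0 z=0 w=1 u=1 v=1

t12 = t11 XOR t10 must be 1, so t11 and t10 differ.
Check with x=0 y=0 z=0 w=1 u=1 v=1:
t1 = z OR y = 0 OR 0 = 0
t2 = t1 OR u = 0 OR 1 = 1
t3 = NOT t2 = NOT 1 = 0
t4 = z OR t3 = 0 OR 0 = 0
t5 = t4 OR t2 = 0 OR 1 = 1
t6 = t1 AND t5 = 0 AND 1 = 0
t7 = NOT t6 = NOT 0 = 1
t8 = w XOR t7 = 1 XOR 1 = 0
t9 = t8 OR t6 = 0 OR 0 = 0
t10 = t9 OR x = 0 OR 0 = 0
t11 = t10 OR v = 0 OR 1 = 1
t12 = t11 XOR t10 = 1 XOR 0 = 1
So t12 = 1 as required.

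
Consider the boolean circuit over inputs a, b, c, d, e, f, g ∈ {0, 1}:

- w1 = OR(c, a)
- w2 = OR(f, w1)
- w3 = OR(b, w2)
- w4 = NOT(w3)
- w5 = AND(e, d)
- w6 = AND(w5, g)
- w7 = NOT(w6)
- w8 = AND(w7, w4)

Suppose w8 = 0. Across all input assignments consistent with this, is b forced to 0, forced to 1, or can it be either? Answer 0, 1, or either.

either

Both values of b occur among assignments with w8 = 0:
  b=0: a=0, b=0, c=0, d=0, e=0, f=1, g=0
  b=1: a=0, b=1, c=0, d=0, e=0, f=0, g=0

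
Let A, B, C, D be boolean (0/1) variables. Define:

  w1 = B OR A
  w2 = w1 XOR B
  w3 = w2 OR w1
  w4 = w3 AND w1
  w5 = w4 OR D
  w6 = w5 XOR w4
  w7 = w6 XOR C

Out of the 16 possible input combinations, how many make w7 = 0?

8

w7 = w6 XOR C must be 0, so w6 and C are equal.
Enumerating the 16 input combinations, 8 give w7 = 0 and 8 give w7 = 1.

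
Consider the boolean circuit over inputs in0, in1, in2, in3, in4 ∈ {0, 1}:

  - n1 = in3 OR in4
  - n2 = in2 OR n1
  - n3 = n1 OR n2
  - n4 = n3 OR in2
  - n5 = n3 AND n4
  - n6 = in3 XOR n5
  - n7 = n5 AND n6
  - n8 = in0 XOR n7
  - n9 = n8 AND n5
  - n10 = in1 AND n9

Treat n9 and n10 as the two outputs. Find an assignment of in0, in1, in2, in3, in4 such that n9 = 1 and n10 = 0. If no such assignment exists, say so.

in0=1, in1=0, in2=1, in3=1, in4=1

Check with in0=1, in1=0, in2=1, in3=1, in4=1:
n1 = in3 OR in4 = 1 OR 1 = 1
n2 = in2 OR n1 = 1 OR 1 = 1
n3 = n1 OR n2 = 1 OR 1 = 1
n4 = n3 OR in2 = 1 OR 1 = 1
n5 = n3 AND n4 = 1 AND 1 = 1
n6 = in3 XOR n5 = 1 XOR 1 = 0
n7 = n5 AND n6 = 1 AND 0 = 0
n8 = in0 XOR n7 = 1 XOR 0 = 1
n9 = n8 AND n5 = 1 AND 1 = 1
n10 = in1 AND n9 = 0 AND 1 = 0
So n9 = 1 and n10 = 0.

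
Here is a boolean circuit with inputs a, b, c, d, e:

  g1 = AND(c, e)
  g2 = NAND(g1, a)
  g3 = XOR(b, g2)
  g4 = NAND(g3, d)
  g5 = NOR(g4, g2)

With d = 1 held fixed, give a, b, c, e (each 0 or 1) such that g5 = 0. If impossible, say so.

a=0, b=0, c=1, e=0

Check with d = 1 and a=0, b=0, c=1, e=0:
g1 = AND(c, e) = AND(1, 0) = 0
g2 = NAND(g1, a) = NAND(0, 0) = 1
g3 = XOR(b, g2) = XOR(0, 1) = 1
g4 = NAND(g3, d) = NAND(1, 1) = 0
g5 = NOR(g4, g2) = NOR(0, 1) = 0
So g5 = 0.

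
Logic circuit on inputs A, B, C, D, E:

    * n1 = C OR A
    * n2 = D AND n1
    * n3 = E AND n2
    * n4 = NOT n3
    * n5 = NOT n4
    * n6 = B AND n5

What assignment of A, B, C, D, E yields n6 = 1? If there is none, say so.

A=1 B=1 C=0 D=1 E=1

n6 = B AND n5 must be 1, so both B = 1 and n5 = 1.
Check with A=1 B=1 C=0 D=1 E=1:
n1 = C OR A = 0 OR 1 = 1
n2 = D AND n1 = 1 AND 1 = 1
n3 = E AND n2 = 1 AND 1 = 1
n4 = NOT n3 = NOT 1 = 0
n5 = NOT n4 = NOT 0 = 1
n6 = B AND n5 = 1 AND 1 = 1
So n6 = 1 as required.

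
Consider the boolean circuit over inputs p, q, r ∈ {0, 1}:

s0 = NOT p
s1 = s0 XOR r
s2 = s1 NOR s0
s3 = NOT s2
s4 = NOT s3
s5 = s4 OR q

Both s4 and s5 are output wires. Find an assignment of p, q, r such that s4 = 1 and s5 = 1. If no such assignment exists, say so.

Check with p=1, q=1, r=0:
s0 = NOT p = NOT 1 = 0
s1 = s0 XOR r = 0 XOR 0 = 0
s2 = s1 NOR s0 = 0 NOR 0 = 1
s3 = NOT s2 = NOT 1 = 0
s4 = NOT s3 = NOT 0 = 1
s5 = s4 OR q = 1 OR 1 = 1
So s4 = 1 and s5 = 1.

p=1, q=1, r=0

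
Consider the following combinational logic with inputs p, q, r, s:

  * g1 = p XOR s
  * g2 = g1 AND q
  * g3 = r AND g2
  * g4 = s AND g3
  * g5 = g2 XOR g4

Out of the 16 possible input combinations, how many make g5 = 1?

3

g5 = g2 XOR g4 must be 1, so g2 and g4 differ.
Satisfying assignments:
  p=0, q=1, r=0, s=1
  p=1, q=1, r=0, s=0
  p=1, q=1, r=1, s=0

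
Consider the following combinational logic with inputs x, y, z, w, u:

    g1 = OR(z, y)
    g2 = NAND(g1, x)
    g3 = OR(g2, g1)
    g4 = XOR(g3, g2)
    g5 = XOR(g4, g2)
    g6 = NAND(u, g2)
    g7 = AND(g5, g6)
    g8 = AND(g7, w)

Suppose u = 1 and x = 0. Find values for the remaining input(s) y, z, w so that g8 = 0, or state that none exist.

y=0, z=0, w=0

Check with u = 1 and x = 0 and y=0, z=0, w=0:
g1 = OR(z, y) = OR(0, 0) = 0
g2 = NAND(g1, x) = NAND(0, 0) = 1
g3 = OR(g2, g1) = OR(1, 0) = 1
g4 = XOR(g3, g2) = XOR(1, 1) = 0
g5 = XOR(g4, g2) = XOR(0, 1) = 1
g6 = NAND(u, g2) = NAND(1, 1) = 0
g7 = AND(g5, g6) = AND(1, 0) = 0
g8 = AND(g7, w) = AND(0, 0) = 0
So g8 = 0.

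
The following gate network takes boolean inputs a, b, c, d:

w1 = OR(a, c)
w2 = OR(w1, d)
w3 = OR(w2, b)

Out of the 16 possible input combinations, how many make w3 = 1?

w3 = OR(w2, b) must be 1, so at least one of w2, b is 1.
Enumerating the 16 input combinations, 15 give w3 = 1 and 1 give w3 = 0.

15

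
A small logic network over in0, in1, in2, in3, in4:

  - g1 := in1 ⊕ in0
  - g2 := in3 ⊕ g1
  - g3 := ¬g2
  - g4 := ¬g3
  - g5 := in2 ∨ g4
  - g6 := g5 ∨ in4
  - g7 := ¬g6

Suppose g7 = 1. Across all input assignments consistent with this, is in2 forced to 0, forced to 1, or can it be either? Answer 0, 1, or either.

0

g7 = ¬g6 must be 1, so g6 = 0.
g6 = g5 ∨ in4 must be 0, so both g5 = 0 and in4 = 0.
g5 = in2 ∨ g4 must be 0, so both in2 = 0 and g4 = 0.
Every assignment with g7 = 1 has in2 = 0; there are 4 such assignment(s).
  in0=0, in1=0, in2=0, in3=0, in4=0
  in0=0, in1=1, in2=0, in3=1, in4=0
  in0=1, in1=0, in2=0, in3=1, in4=0
  in0=1, in1=1, in2=0, in3=0, in4=0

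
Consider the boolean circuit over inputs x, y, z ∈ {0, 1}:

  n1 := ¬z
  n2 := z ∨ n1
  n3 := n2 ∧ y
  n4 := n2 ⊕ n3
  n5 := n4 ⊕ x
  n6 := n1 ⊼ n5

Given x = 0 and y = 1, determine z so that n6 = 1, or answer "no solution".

n6 = n1 ⊼ n5 must be 1, so at least one of n1, n5 is 0.
Check with x = 0 and y = 1 and z=0:
n1 = ¬z = ¬0 = 1
n2 = z ∨ n1 = 0 ∨ 1 = 1
n3 = n2 ∧ y = 1 ∧ 1 = 1
n4 = n2 ⊕ n3 = 1 ⊕ 1 = 0
n5 = n4 ⊕ x = 0 ⊕ 0 = 0
n6 = n1 ⊼ n5 = 1 ⊼ 0 = 1
So n6 = 1.

z=0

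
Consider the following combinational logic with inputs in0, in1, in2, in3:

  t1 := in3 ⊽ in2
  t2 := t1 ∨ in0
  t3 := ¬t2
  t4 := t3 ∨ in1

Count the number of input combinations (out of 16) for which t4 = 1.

t4 = t3 ∨ in1 must be 1, so at least one of t3, in1 is 1.
Enumerating the 16 input combinations, 11 give t4 = 1 and 5 give t4 = 0.

11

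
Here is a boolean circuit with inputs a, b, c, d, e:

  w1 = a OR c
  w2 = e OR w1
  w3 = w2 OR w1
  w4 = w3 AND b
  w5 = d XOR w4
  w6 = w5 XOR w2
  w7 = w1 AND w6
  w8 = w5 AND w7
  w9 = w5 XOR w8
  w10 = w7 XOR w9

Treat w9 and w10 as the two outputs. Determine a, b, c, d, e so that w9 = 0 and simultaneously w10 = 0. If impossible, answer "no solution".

Check with a=0, b=0, c=0, d=0, e=0:
w1 = a OR c = 0 OR 0 = 0
w2 = e OR w1 = 0 OR 0 = 0
w3 = w2 OR w1 = 0 OR 0 = 0
w4 = w3 AND b = 0 AND 0 = 0
w5 = d XOR w4 = 0 XOR 0 = 0
w6 = w5 XOR w2 = 0 XOR 0 = 0
w7 = w1 AND w6 = 0 AND 0 = 0
w8 = w5 AND w7 = 0 AND 0 = 0
w9 = w5 XOR w8 = 0 XOR 0 = 0
w10 = w7 XOR w9 = 0 XOR 0 = 0
So w9 = 0 and w10 = 0.

a=0, b=0, c=0, d=0, e=0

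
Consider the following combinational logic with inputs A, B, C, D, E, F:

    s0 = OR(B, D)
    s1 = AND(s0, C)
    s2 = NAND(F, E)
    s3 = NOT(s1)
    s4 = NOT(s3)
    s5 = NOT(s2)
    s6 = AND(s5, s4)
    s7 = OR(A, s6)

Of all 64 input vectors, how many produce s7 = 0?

29

s7 = OR(A, s6) must be 0, so both A = 0 and s6 = 0.
s6 = AND(s5, s4) must be 0, so at least one of s5, s4 is 0.
Enumerating the 64 input combinations, 29 give s7 = 0 and 35 give s7 = 1.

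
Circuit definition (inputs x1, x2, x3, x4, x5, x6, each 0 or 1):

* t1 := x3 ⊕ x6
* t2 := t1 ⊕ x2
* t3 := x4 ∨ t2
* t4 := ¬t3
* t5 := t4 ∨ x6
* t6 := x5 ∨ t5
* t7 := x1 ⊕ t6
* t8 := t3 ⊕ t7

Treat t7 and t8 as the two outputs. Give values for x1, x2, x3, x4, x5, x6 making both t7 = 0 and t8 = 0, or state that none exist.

Check with x1=1, x2=1, x3=1, x4=0, x5=0, x6=0:
t1 = x3 ⊕ x6 = 1 ⊕ 0 = 1
t2 = t1 ⊕ x2 = 1 ⊕ 1 = 0
t3 = x4 ∨ t2 = 0 ∨ 0 = 0
t4 = ¬t3 = ¬0 = 1
t5 = t4 ∨ x6 = 1 ∨ 0 = 1
t6 = x5 ∨ t5 = 0 ∨ 1 = 1
t7 = x1 ⊕ t6 = 1 ⊕ 1 = 0
t8 = t3 ⊕ t7 = 0 ⊕ 0 = 0
So t7 = 0 and t8 = 0.

x1=1, x2=1, x3=1, x4=0, x5=0, x6=0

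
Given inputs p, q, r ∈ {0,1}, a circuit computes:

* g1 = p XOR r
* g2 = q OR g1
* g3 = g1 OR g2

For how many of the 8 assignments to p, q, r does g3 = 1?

g3 = g1 OR g2 must be 1, so at least one of g1, g2 is 1.
Satisfying assignments:
  p=0, q=0, r=1
  p=0, q=1, r=0
  p=0, q=1, r=1
  p=1, q=0, r=0
  p=1, q=1, r=0
  p=1, q=1, r=1

6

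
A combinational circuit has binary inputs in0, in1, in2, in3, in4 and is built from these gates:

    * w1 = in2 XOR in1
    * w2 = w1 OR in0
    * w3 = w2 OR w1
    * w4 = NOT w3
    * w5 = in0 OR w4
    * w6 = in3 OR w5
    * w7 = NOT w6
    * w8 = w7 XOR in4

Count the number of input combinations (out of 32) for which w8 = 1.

w8 = w7 XOR in4 must be 1, so w7 and in4 differ.
Enumerating the 32 input combinations, 16 give w8 = 1 and 16 give w8 = 0.

16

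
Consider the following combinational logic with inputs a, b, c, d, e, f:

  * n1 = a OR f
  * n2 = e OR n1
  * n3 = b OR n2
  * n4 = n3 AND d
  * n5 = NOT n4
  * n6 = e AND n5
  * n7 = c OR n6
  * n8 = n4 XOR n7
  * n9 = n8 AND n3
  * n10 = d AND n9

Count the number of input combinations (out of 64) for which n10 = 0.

n10 = d AND n9 must be 0, so at least one of d, n9 is 0.
Enumerating the 64 input combinations, 49 give n10 = 0 and 15 give n10 = 1.

49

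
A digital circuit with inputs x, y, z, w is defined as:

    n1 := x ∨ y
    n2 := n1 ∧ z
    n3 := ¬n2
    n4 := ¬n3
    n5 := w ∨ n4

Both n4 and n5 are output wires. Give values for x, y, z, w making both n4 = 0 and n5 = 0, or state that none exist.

x=1 y=1 z=0 w=0

Check with x=1 y=1 z=0 w=0:
n1 = x ∨ y = 1 ∨ 1 = 1
n2 = n1 ∧ z = 1 ∧ 0 = 0
n3 = ¬n2 = ¬0 = 1
n4 = ¬n3 = ¬1 = 0
n5 = w ∨ n4 = 0 ∨ 0 = 0
So n4 = 0 and n5 = 0.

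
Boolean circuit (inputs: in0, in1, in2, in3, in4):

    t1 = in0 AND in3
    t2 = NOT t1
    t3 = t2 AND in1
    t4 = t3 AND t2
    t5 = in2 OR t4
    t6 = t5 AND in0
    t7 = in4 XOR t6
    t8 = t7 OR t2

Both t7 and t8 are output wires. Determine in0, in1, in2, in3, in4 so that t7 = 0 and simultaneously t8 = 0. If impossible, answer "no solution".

Check with in0=1, in1=0, in2=0, in3=1, in4=0:
t1 = in0 AND in3 = 1 AND 1 = 1
t2 = NOT t1 = NOT 1 = 0
t3 = t2 AND in1 = 0 AND 0 = 0
t4 = t3 AND t2 = 0 AND 0 = 0
t5 = in2 OR t4 = 0 OR 0 = 0
t6 = t5 AND in0 = 0 AND 1 = 0
t7 = in4 XOR t6 = 0 XOR 0 = 0
t8 = t7 OR t2 = 0 OR 0 = 0
So t7 = 0 and t8 = 0.

in0=1, in1=0, in2=0, in3=1, in4=0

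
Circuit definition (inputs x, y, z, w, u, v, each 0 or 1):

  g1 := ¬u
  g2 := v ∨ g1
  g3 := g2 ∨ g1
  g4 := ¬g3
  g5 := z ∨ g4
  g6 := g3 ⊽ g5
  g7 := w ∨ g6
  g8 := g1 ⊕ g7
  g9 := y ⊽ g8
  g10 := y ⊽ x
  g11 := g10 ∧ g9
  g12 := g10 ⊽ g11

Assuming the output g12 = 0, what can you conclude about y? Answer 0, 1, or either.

0

g12 = g10 ⊽ g11 must be 0, so at least one of g10, g11 is 1.
Every assignment with g12 = 0 has y = 0; there are 16 such assignment(s).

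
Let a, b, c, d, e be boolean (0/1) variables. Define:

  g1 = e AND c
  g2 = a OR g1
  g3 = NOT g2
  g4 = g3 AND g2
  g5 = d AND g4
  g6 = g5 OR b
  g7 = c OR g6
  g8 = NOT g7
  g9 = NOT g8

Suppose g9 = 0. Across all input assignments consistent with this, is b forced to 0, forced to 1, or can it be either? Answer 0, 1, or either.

g9 = NOT g8 must be 0, so g8 = 1.
g8 = NOT g7 must be 1, so g7 = 0.
Every assignment with g9 = 0 has b = 0; there are 8 such assignment(s).

0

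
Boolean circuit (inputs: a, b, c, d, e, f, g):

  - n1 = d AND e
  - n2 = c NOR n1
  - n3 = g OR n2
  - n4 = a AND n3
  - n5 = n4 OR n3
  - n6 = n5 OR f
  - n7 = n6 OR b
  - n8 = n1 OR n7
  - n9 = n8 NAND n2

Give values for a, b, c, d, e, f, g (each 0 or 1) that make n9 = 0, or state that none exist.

a=0 b=1 c=0 d=0 e=0 f=0 g=0

n9 = n8 NAND n2 must be 0, so both n8 = 1 and n2 = 1.
n8 = n1 OR n7 must be 1, so at least one of n1, n7 is 1.
n2 = c NOR n1 must be 1, so both c = 0 and n1 = 0.
Check with a=0 b=1 c=0 d=0 e=0 f=0 g=0:
n1 = d AND e = 0 AND 0 = 0
n2 = c NOR n1 = 0 NOR 0 = 1
n3 = g OR n2 = 0 OR 1 = 1
n4 = a AND n3 = 0 AND 1 = 0
n5 = n4 OR n3 = 0 OR 1 = 1
n6 = n5 OR f = 1 OR 0 = 1
n7 = n6 OR b = 1 OR 1 = 1
n8 = n1 OR n7 = 0 OR 1 = 1
n9 = n8 NAND n2 = 1 NAND 1 = 0
So n9 = 0 as required.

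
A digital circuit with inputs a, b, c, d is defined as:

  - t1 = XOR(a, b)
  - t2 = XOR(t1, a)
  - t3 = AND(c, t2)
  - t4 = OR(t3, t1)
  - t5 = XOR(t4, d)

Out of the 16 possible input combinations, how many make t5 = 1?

8

t5 = XOR(t4, d) must be 1, so t4 and d differ.
Enumerating the 16 input combinations, 8 give t5 = 1 and 8 give t5 = 0.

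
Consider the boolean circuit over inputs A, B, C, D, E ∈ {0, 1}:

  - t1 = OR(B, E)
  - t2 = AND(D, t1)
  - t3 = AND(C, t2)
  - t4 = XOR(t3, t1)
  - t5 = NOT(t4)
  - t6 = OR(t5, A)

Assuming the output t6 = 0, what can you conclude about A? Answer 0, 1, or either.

0

t6 = OR(t5, A) must be 0, so both t5 = 0 and A = 0.
t5 = NOT(t4) must be 0, so t4 = 1.
t4 = XOR(t3, t1) must be 1, so t3 and t1 differ.
Every assignment with t6 = 0 has A = 0; there are 9 such assignment(s).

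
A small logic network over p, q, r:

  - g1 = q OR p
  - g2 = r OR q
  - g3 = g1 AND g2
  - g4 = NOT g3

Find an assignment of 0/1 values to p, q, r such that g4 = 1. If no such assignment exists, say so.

g4 = NOT g3 must be 1, so g3 = 0.
g3 = g1 AND g2 must be 0, so at least one of g1, g2 is 0.
Check with p=1 q=0 r=0:
g1 = q OR p = 0 OR 1 = 1
g2 = r OR q = 0 OR 0 = 0
g3 = g1 AND g2 = 1 AND 0 = 0
g4 = NOT g3 = NOT 0 = 1
So g4 = 1 as required.

p=1 q=0 r=0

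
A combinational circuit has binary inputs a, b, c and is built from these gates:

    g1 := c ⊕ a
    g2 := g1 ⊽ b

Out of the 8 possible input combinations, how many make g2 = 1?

2

g2 = g1 ⊽ b must be 1, so both g1 = 0 and b = 0.
g1 = c ⊕ a must be 0, so c and a are equal.
Enumerating the 8 input combinations, 2 give g2 = 1 and 6 give g2 = 0.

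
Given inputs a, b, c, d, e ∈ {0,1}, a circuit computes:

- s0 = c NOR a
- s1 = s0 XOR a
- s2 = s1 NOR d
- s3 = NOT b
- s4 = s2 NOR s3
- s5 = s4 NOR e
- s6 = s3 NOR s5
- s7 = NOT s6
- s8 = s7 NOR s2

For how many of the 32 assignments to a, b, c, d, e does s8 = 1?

14

s8 = s7 NOR s2 must be 1, so both s7 = 0 and s2 = 0.
s7 = NOT s6 must be 0, so s6 = 1.
Enumerating the 32 input combinations, 14 give s8 = 1 and 18 give s8 = 0.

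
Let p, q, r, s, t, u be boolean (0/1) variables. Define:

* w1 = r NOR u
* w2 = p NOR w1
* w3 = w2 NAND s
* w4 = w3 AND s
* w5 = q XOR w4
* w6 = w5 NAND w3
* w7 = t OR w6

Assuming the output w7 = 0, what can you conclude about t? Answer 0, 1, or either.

w7 = t OR w6 must be 0, so both t = 0 and w6 = 0.
Every assignment with w7 = 0 has t = 0; there are 13 such assignment(s).

0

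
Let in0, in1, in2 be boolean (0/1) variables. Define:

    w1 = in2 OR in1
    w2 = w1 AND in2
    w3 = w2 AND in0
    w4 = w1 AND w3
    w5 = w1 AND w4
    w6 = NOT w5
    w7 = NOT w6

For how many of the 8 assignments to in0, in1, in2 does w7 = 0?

6

w7 = NOT w6 must be 0, so w6 = 1.
Satisfying assignments:
  in0=0, in1=0, in2=0
  in0=0, in1=0, in2=1
  in0=0, in1=1, in2=0
  in0=0, in1=1, in2=1
  in0=1, in1=0, in2=0
  in0=1, in1=1, in2=0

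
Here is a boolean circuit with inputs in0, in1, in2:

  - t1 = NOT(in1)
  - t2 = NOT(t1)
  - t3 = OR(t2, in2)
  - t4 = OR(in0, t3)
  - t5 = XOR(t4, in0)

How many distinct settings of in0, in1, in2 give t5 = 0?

t5 = XOR(t4, in0) must be 0, so t4 and in0 are equal.
Enumerating the 8 input combinations, 5 give t5 = 0 and 3 give t5 = 1.

5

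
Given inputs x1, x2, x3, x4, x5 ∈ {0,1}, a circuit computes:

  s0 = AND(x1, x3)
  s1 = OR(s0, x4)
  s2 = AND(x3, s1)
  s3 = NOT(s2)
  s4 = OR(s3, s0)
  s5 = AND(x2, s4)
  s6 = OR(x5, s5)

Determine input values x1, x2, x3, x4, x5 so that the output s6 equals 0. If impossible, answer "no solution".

Check with x1=1 x2=0 x3=1 x4=0 x5=0:
s0 = AND(x1, x3) = AND(1, 1) = 1
s1 = OR(s0, x4) = OR(1, 0) = 1
s2 = AND(x3, s1) = AND(1, 1) = 1
s3 = NOT(s2) = NOT 1 = 0
s4 = OR(s3, s0) = OR(0, 1) = 1
s5 = AND(x2, s4) = AND(0, 1) = 0
s6 = OR(x5, s5) = OR(0, 0) = 0
So s6 = 0 as required.

x1=1 x2=0 x3=1 x4=0 x5=0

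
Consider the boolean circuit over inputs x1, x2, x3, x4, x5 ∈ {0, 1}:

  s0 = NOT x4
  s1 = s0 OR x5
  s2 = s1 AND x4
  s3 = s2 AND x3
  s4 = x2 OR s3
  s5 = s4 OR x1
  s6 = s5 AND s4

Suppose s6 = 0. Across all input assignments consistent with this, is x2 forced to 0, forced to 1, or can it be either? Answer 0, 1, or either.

0

s6 = s5 AND s4 must be 0, so at least one of s5, s4 is 0.
Every assignment with s6 = 0 has x2 = 0; there are 14 such assignment(s).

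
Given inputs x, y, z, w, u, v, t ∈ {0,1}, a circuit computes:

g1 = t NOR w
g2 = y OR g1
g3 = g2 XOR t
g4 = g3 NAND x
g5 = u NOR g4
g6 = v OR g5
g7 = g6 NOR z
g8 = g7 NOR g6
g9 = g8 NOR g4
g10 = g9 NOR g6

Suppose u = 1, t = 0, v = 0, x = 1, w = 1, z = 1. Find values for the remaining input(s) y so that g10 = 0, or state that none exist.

With u = 1, t = 0, v = 0, x = 1, w = 1, z = 1 fixed, none of the 2 settings of y give g10 = 0.
For example, with y=1:
g1 = t NOR w = 0 NOR 1 = 0
g2 = y OR g1 = 1 OR 0 = 1
g3 = g2 XOR t = 1 XOR 0 = 1
g4 = g3 NAND x = 1 NAND 1 = 0
g5 = u NOR g4 = 1 NOR 0 = 0
g6 = v OR g5 = 0 OR 0 = 0
g7 = g6 NOR z = 0 NOR 1 = 0
g8 = g7 NOR g6 = 0 NOR 0 = 1
g9 = g8 NOR g4 = 1 NOR 0 = 0
g10 = g9 NOR g6 = 0 NOR 0 = 1
giving g10 = 1 ≠ 0.

no solution exists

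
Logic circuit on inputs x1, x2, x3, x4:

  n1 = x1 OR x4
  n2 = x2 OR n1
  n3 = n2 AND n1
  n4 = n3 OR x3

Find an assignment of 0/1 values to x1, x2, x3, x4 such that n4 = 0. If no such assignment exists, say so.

x1=0 x2=0 x3=0 x4=0

n4 = n3 OR x3 must be 0, so both n3 = 0 and x3 = 0.
Check with x1=0 x2=0 x3=0 x4=0:
n1 = x1 OR x4 = 0 OR 0 = 0
n2 = x2 OR n1 = 0 OR 0 = 0
n3 = n2 AND n1 = 0 AND 0 = 0
n4 = n3 OR x3 = 0 OR 0 = 0
So n4 = 0 as required.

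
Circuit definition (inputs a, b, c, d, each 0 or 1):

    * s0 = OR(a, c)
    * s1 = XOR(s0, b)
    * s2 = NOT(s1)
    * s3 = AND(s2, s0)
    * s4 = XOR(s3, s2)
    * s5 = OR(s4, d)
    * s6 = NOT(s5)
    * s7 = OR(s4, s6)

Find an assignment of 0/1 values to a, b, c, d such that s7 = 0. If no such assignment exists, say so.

s7 = OR(s4, s6) must be 0, so both s4 = 0 and s6 = 0.
Check with a=0 b=1 c=0 d=1:
s0 = OR(a, c) = OR(0, 0) = 0
s1 = XOR(s0, b) = XOR(0, 1) = 1
s2 = NOT(s1) = NOT 1 = 0
s3 = AND(s2, s0) = AND(0, 0) = 0
s4 = XOR(s3, s2) = XOR(0, 0) = 0
s5 = OR(s4, d) = OR(0, 1) = 1
s6 = NOT(s5) = NOT 1 = 0
s7 = OR(s4, s6) = OR(0, 0) = 0
So s7 = 0 as required.

a=0 b=1 c=0 d=1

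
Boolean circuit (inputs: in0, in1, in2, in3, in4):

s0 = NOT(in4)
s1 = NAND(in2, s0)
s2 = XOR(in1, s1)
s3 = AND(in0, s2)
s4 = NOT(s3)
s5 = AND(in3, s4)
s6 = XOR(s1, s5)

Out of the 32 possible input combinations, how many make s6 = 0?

s6 = XOR(s1, s5) must be 0, so s1 and s5 are equal.
Enumerating the 32 input combinations, 14 give s6 = 0 and 18 give s6 = 1.

14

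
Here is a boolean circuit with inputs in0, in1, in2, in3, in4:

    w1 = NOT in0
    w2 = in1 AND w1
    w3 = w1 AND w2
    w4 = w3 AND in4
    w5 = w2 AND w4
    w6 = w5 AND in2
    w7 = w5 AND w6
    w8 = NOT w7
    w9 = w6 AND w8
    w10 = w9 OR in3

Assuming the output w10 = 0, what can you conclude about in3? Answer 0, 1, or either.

0

w10 = w9 OR in3 must be 0, so both w9 = 0 and in3 = 0.
Every assignment with w10 = 0 has in3 = 0; there are 16 such assignment(s).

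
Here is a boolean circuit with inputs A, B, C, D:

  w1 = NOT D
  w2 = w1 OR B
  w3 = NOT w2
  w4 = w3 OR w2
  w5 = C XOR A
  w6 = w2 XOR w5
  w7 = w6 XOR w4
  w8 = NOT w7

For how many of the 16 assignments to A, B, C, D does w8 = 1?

8

w8 = NOT w7 must be 1, so w7 = 0.
w7 = w6 XOR w4 must be 0, so w6 and w4 are equal.
Enumerating the 16 input combinations, 8 give w8 = 1 and 8 give w8 = 0.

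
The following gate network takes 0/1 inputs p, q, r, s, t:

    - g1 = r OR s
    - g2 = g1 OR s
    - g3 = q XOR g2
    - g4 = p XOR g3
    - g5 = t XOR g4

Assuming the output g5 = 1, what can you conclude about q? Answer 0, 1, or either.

Both values of q occur among assignments with g5 = 1:
  q=0: p=0, q=0, r=0, s=0, t=1
  q=1: p=0, q=1, r=0, s=0, t=0

either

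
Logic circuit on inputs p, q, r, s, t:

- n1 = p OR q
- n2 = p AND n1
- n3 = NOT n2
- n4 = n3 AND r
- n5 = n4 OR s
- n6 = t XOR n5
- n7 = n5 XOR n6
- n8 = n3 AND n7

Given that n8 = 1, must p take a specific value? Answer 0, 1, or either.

n8 = n3 AND n7 must be 1, so both n3 = 1 and n7 = 1.
Every assignment with n8 = 1 has p = 0; there are 8 such assignment(s).

0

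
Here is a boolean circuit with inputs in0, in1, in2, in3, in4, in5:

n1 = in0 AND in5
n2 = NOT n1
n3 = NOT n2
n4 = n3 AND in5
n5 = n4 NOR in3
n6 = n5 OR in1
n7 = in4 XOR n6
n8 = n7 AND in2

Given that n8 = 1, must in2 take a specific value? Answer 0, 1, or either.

n8 = n7 AND in2 must be 1, so both n7 = 1 and in2 = 1.
Every assignment with n8 = 1 has in2 = 1; there are 16 such assignment(s).

1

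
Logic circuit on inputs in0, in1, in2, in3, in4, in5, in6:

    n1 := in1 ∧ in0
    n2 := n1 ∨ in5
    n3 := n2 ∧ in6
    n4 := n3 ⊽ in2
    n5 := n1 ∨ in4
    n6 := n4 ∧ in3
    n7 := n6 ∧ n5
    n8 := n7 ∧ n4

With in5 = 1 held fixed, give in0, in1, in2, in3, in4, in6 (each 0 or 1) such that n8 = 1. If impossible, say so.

Check with in5 = 1 and in0=0, in1=1, in2=0, in3=1, in4=1, in6=0:
n1 = in1 ∧ in0 = 1 ∧ 0 = 0
n2 = n1 ∨ in5 = 0 ∨ 1 = 1
n3 = n2 ∧ in6 = 1 ∧ 0 = 0
n4 = n3 ⊽ in2 = 0 ⊽ 0 = 1
n5 = n1 ∨ in4 = 0 ∨ 1 = 1
n6 = n4 ∧ in3 = 1 ∧ 1 = 1
n7 = n6 ∧ n5 = 1 ∧ 1 = 1
n8 = n7 ∧ n4 = 1 ∧ 1 = 1
So n8 = 1.

in0=0, in1=1, in2=0, in3=1, in4=1, in6=0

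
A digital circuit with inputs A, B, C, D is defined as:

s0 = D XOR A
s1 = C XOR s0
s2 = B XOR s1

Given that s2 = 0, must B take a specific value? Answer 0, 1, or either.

Both values of B occur among assignments with s2 = 0:
  B=0: A=0, B=0, C=0, D=0
  B=1: A=0, B=1, C=0, D=1

either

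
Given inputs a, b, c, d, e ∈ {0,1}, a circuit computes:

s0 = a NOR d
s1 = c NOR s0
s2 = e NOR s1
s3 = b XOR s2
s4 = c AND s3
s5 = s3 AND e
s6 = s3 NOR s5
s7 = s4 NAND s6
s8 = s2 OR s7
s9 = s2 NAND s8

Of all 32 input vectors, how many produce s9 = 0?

10

s9 = s2 NAND s8 must be 0, so both s2 = 1 and s8 = 1.
s2 = e NOR s1 must be 1, so both e = 0 and s1 = 0.
s8 = s2 OR s7 must be 1, so at least one of s2, s7 is 1.
Enumerating the 32 input combinations, 10 give s9 = 0 and 22 give s9 = 1.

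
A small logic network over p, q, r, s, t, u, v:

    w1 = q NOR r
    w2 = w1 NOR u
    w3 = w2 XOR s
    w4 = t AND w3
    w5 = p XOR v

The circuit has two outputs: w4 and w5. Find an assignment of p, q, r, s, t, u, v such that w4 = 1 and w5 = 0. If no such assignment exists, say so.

p=1, q=0, r=0, s=1, t=1, u=0, v=1

Check with p=1, q=0, r=0, s=1, t=1, u=0, v=1:
w1 = q NOR r = 0 NOR 0 = 1
w2 = w1 NOR u = 1 NOR 0 = 0
w3 = w2 XOR s = 0 XOR 1 = 1
w4 = t AND w3 = 1 AND 1 = 1
w5 = p XOR v = 1 XOR 1 = 0
So w4 = 1 and w5 = 0.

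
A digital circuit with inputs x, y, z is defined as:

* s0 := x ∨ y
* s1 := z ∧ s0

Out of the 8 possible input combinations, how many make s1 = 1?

s1 = z ∧ s0 must be 1, so both z = 1 and s0 = 1.
s0 = x ∨ y must be 1, so at least one of x, y is 1.
Satisfying assignments:
  x=0, y=1, z=1
  x=1, y=0, z=1
  x=1, y=1, z=1

3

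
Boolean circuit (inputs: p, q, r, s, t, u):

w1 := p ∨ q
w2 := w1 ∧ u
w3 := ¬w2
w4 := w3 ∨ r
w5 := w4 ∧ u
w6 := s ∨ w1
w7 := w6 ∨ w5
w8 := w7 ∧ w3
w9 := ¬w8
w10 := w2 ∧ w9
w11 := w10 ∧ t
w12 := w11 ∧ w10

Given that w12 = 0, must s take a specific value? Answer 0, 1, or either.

either

Both values of s occur among assignments with w12 = 0:
  s=0: p=0, q=0, r=0, s=0, t=0, u=0
  s=1: p=0, q=0, r=0, s=1, t=0, u=0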